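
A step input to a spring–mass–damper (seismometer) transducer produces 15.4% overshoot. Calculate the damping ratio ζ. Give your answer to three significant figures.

ζ ≈ 0.512

Inverting the overshoot relation: ζ = |ln 0.154|/√(π² + ln²0.154) = 0.512.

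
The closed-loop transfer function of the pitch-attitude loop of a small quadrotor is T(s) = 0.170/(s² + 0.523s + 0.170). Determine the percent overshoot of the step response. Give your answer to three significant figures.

Matching coefficients with s² + 2ζω_n s + ω_n² gives ω_n² = 0.170 ⇒ ω_n = 0.412 rad/s, and ζ = 0.523/(2ω_n) = 0.634.
%OS = 100 e^{−πζ/√(1−ζ²)} with ζ = 0.634 gives 7.60%.

%OS ≈ 7.60%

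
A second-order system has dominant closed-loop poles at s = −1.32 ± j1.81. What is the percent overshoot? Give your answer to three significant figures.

The poles are at −σ ± jω_d with σ = 1.32 and ω_d = 1.81, so ω_n = √(σ²+ω_d²) = 2.24 rad/s and ζ = σ/ω_n = 0.589.
%OS = 100 e^{−πζ/√(1−ζ²)} with ζ = 0.589 gives 10.1%.

%OS ≈ 10.1%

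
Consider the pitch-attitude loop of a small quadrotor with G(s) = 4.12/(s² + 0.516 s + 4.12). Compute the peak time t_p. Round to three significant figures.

ω_n = √4.12 = 2.03 rad/s; ζ = 0.516/(2·2.03) = 0.127.
ω_d = 2.03·√(1 − 0.127²) = 2.01 rad/s. Then t_p = π/ω_d = 1.56 s.

t_p ≈ 1.56 s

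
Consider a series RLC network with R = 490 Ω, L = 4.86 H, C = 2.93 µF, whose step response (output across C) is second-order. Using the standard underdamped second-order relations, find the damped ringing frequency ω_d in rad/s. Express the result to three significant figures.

For a series RLC circuit (capacitor voltage as output), ω_n = 1/√(LC) = 1/√(4.86 H · 2.93 µF) = 265 rad/s.
ζ = (R/2)·√(C/L) = (490/2)·√(2.93 µF/4.86 H) = 0.190.
ω_d = 265·√(1 − 0.190²) = 260 rad/s.

ω_d ≈ 260 rad/s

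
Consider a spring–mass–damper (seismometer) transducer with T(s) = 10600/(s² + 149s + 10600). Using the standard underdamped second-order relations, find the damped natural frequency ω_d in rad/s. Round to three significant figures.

ω_d ≈ 71.1 rad/s

Comparing the denominator to s² + 2ζω_n s + ω_n²: ω_n = √10600 = 103 rad/s, and 2ζω_n = 149 so ζ = 149/(2·103) = 0.724.
ω_d = 103·√(1 − 0.724²) = 71.1 rad/s.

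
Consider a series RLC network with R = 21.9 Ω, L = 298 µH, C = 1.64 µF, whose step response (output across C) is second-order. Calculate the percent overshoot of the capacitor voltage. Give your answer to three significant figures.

For a series RLC circuit (capacitor voltage as output), ω_n = 1/√(LC) = 1/√(298 µH · 1.64 µF) = 45200 rad/s.
ζ = (R/2)·√(C/L) = (21.9/2)·√(1.64 µF/298 µH) = 0.812.
%OS = 100·exp(−πζ/√(1−ζ²)) = 1.26%.

%OS ≈ 1.26%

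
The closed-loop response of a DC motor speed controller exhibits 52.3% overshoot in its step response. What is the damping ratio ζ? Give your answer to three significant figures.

ζ = −ln(OS)/√(π² + (ln OS)²). With OS = 0.523, ln OS = −0.6482 and ζ = 0.6482/3.208 = 0.202.

ζ ≈ 0.202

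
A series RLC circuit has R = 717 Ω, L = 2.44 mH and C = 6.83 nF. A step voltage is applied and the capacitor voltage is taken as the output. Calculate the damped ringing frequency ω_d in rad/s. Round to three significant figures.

For a series RLC circuit (capacitor voltage as output), ω_n = 1/√(LC) = 1/√(2.44 mH · 6.83 nF) = 245000 rad/s.
ζ = (R/2)·√(C/L) = (717/2)·√(6.83 nF/2.44 mH) = 0.600.
ω_d = ω_n√(1−ζ²) = 196000 rad/s.

ω_d ≈ 196000 rad/s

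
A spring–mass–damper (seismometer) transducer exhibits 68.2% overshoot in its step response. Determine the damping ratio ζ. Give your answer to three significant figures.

From %OS = 100·exp(−πζ/√(1−ζ²)), invert to get ζ = −ln(OS)/√(π² + ln²(OS)) with OS = 0.682.
−ln 0.682 = 0.3827, so ζ = 0.3827/√(π² + 0.1465) = 0.121.

ζ ≈ 0.121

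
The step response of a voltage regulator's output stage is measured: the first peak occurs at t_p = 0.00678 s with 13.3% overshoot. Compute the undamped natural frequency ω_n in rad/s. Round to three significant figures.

ζ from %OS: ζ = |ln 0.133|/√(π²+ln²0.133) = 0.540.
t_p = π/ω_d ⇒ ω_d = 463 rad/s; then ω_n = ω_d/√(1−ζ²) = 551 rad/s.

ω_n ≈ 551 rad/s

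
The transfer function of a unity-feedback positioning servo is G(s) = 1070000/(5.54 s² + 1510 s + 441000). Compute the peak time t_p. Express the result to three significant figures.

Dividing through by 5.54: denominator becomes s² + 272.6 s + 79600.
So ω_n = √79600 = 282 rad/s and ζ = 272.6/(2·282) = 0.483.
ω_d = 282·√(1 − 0.483²) = 247 rad/s. t_p = π/ω_d = 0.0127 s.

t_p ≈ 0.0127 s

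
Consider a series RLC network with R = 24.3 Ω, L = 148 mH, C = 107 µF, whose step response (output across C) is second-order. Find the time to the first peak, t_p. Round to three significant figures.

For a series RLC circuit (capacitor voltage as output), ω_n = 1/√(LC) = 1/√(148 mH · 107 µF) = 251 rad/s.
ζ = (R/2)·√(C/L) = (24.3/2)·√(107 µF/148 mH) = 0.327.
The damped frequency ω_d = ω_n√(1−ζ²) = 238 rad/s. t_p = π/ω_d = 0.0132 s.

t_p ≈ 0.0132 s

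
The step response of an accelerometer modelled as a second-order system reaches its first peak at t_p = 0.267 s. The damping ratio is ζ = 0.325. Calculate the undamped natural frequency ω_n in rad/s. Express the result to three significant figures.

Peak time t_p = π/ω_d, so ω_d = π/t_p = π/0.267 = 11.8 rad/s.
ω_n = ω_d/√(1−ζ²) = 11.8/√0.894 = 12.4 rad/s.

ω_n ≈ 12.4 rad/s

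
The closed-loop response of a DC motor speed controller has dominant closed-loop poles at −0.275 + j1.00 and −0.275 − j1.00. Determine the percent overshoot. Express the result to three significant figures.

With σ = 0.275, ω_d = 1.00: ω_n = √(σ²+ω_d²) = 1.04 rad/s, ζ = σ/ω_n = 0.265.
%OS = 100 e^{−πζ/√(1−ζ²)} with ζ = 0.265 gives 42.1%.

%OS ≈ 42.1%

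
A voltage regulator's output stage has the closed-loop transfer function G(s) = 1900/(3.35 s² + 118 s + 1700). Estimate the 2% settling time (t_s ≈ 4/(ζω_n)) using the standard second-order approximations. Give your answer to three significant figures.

Dividing through by 3.35: denominator becomes s² + 35.22 s + 507.5.
So ω_n = √507.5 = 22.5 rad/s and ζ = 35.22/(2·22.5) = 0.782.
t_s ≈ 4/(ζω_n) = 0.227 s.

t_s ≈ 0.227 s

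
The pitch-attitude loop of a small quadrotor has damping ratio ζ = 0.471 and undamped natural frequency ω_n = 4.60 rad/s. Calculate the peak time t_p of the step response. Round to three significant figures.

The damped frequency is ω_d = ω_n√(1−ζ²) = 4.60·√(1−0.222) = 4.06 rad/s.
Peak time t_p = π/ω_d = π/4.06 = 0.774 s.

t_p ≈ 0.774 s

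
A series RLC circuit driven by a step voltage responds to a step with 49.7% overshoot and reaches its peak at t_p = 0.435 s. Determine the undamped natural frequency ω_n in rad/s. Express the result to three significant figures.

From the overshoot, ζ = −ln(OS)/√(π²+ln²(OS)) = 0.217.
From t_p = π/ω_d, ω_d = π/0.435 = 7.22 rad/s, so ω_n = ω_d/√(1−ζ²) = 7.40 rad/s.

ω_n ≈ 7.40 rad/s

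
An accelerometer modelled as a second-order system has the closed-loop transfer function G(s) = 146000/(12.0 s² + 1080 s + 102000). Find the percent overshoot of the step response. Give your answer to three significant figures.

Dividing through by 12.0: denominator becomes s² + 90.00 s + 8500.
So ω_n = √8500 = 92.2 rad/s and ζ = 90.00/(2·92.2) = 0.488.
%OS = 100·exp(−πζ/√(1−ζ²)) = 17.3%.

%OS ≈ 17.3%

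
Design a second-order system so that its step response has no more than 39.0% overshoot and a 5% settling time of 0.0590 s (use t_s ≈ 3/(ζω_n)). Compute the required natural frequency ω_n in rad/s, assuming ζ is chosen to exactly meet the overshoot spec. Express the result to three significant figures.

ω_n ≈ 177 rad/s

Inverting the overshoot relation: ζ = |ln 0.390|/√(π² + ln²0.390) = 0.287.
From t_s ≈ 3/(ζω_n): ω_n = 3/(ζ·t_s) = 3/(0.287·0.0590) = 177 rad/s.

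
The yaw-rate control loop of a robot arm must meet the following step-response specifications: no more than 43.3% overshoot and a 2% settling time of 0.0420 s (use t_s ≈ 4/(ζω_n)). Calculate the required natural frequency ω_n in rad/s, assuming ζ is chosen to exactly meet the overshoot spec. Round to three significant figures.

ω_n ≈ 370 rad/s

Inverting the overshoot relation: ζ = |ln 0.433|/√(π² + ln²0.433) = 0.257.
Then ω_n = 4/(ζ t_s) = 4/(0.257 × 0.0420) = 370 rad/s.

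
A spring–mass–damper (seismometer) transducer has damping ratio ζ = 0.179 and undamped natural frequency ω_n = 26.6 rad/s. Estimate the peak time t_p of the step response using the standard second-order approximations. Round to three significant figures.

t_p ≈ 0.120 s

The damped frequency is ω_d = ω_n√(1−ζ²) = 26.6·√(1−0.0320) = 26.2 rad/s.
Peak time t_p = π/ω_d = π/26.2 = 0.120 s.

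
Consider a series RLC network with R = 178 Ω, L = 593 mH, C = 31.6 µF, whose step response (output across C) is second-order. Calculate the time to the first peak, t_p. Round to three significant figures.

t_p ≈ 0.0179 s

For a series RLC circuit (capacitor voltage as output), ω_n = 1/√(LC) = 1/√(593 mH · 31.6 µF) = 231 rad/s.
ζ = (R/2)·√(C/L) = (178/2)·√(31.6 µF/593 mH) = 0.650.
ω_d = ω_n√(1−ζ²) = 176 rad/s. t_p = π/ω_d = 0.0179 s.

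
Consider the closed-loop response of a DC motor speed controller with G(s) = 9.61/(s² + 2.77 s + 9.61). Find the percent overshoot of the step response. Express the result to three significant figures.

%OS ≈ 20.8%

Comparing the denominator to s² + 2ζω_n s + ω_n²: ω_n = √9.61 = 3.10 rad/s, and 2ζω_n = 2.77 so ζ = 2.77/(2·3.10) = 0.447.
Overshoot: exp(−π·0.447/√(1−0.447²)) = 0.208, i.e. 20.8%.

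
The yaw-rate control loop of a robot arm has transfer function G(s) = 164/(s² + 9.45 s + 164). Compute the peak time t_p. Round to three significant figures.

Matching coefficients with s² + 2ζω_n s + ω_n² gives ω_n² = 164 ⇒ ω_n = 12.8 rad/s, and ζ = 9.45/(2ω_n) = 0.369.
ω_d = ω_n√(1−ζ²) = 11.9 rad/s. Then t_p = π/ω_d = 0.264 s.

t_p ≈ 0.264 s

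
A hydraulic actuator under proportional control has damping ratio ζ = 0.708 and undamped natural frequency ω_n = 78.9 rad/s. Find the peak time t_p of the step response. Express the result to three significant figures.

t_p ≈ 0.0564 s

The damped frequency is ω_d = ω_n√(1−ζ²) = 78.9·√(1−0.501) = 55.7 rad/s.
Peak time t_p = π/ω_d = π/55.7 = 0.0564 s.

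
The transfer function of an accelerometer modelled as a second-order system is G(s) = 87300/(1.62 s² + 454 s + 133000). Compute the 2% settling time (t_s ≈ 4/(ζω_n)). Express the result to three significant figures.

t_s ≈ 0.0285 s

Dividing through by 1.62: denominator becomes s² + 280.2 s + 82100.
So ω_n = √82100 = 287 rad/s and ζ = 280.2/(2·287) = 0.489.
t_s ≈ 4/(ζω_n) = 0.0285 s.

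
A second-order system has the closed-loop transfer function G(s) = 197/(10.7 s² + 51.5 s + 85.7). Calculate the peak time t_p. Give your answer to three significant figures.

t_p ≈ 2.11 s

Dividing through by 10.7: denominator becomes s² + 4.813 s + 8.009.
So ω_n = √8.009 = 2.83 rad/s and ζ = 4.813/(2·2.83) = 0.850.
The damped frequency ω_d = ω_n√(1−ζ²) = 1.49 rad/s. t_p = π/ω_d = 2.11 s.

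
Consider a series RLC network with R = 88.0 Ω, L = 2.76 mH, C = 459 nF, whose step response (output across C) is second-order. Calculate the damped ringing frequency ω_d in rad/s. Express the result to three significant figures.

ω_d ≈ 23100 rad/s

For a series RLC circuit (capacitor voltage as output), ω_n = 1/√(LC) = 1/√(2.76 mH · 459 nF) = 28100 rad/s.
ζ = (R/2)·√(C/L) = (88.0/2)·√(459 nF/2.76 mH) = 0.567.
ω_d = 28100·√(1 − 0.567²) = 23100 rad/s.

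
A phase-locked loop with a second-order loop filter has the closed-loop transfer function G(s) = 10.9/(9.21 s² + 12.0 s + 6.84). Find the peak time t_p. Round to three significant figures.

t_p ≈ 5.57 s

Dividing through by 9.21: denominator becomes s² + 1.303 s + 0.7427.
So ω_n = √0.7427 = 0.862 rad/s and ζ = 1.303/(2·0.862) = 0.756.
The damped frequency ω_d = ω_n√(1−ζ²) = 0.564 rad/s. t_p = π/ω_d = 5.57 s.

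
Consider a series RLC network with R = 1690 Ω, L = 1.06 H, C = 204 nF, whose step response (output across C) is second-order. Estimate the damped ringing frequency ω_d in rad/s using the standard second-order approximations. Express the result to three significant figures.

ω_d ≈ 2000 rad/s

For a series RLC circuit (capacitor voltage as output), ω_n = 1/√(LC) = 1/√(1.06 H · 204 nF) = 2150 rad/s.
ζ = (R/2)·√(C/L) = (1690/2)·√(204 nF/1.06 H) = 0.371.
ω_d = ω_n√(1−ζ²) = 2000 rad/s.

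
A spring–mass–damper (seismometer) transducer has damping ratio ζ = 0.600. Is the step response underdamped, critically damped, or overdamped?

underdamped

Since ζ = 0.600 < 1, the system is underdamped.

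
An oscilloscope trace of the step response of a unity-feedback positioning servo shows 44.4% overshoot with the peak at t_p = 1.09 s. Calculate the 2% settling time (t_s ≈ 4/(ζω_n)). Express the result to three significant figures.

t_s ≈ 5.37 s

ζ from %OS: ζ = |ln 0.444|/√(π²+ln²0.444) = 0.250.
t_p = π/ω_d ⇒ ω_d = 2.88 rad/s; then ω_n = ω_d/√(1−ζ²) = 2.98 rad/s.
t_s ≈ 4/(ζω_n) = 4/(0.250·2.98) = 5.37 s.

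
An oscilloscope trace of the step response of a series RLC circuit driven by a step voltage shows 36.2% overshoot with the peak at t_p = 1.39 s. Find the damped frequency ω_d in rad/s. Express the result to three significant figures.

t_p = π/ω_d, so ω_d = π/1.39 = 2.26 rad/s.

ω_d ≈ 2.26 rad/s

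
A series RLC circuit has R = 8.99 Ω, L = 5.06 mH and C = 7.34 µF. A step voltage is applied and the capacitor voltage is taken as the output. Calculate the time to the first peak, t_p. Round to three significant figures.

For a series RLC circuit (capacitor voltage as output), ω_n = 1/√(LC) = 1/√(5.06 mH · 7.34 µF) = 5190 rad/s.
ζ = (R/2)·√(C/L) = (8.99/2)·√(7.34 µF/5.06 mH) = 0.171.
The damped frequency ω_d = ω_n√(1−ζ²) = 5110 rad/s. t_p = π/ω_d = 0.000615 s.

t_p ≈ 0.000615 s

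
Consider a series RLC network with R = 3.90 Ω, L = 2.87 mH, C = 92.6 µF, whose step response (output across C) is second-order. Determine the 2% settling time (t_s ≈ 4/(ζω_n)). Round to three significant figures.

For a series RLC circuit (capacitor voltage as output), ω_n = 1/√(LC) = 1/√(2.87 mH · 92.6 µF) = 1940 rad/s.
ζ = (R/2)·√(C/L) = (3.90/2)·√(92.6 µF/2.87 mH) = 0.350.
t_s ≈ 4/(ζω_n) = 0.00589 s.

t_s ≈ 0.00589 s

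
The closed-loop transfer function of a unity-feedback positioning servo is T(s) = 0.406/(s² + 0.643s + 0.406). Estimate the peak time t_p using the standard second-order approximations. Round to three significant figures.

ω_n = √0.406 = 0.637 rad/s; ζ = 0.643/(2·0.637) = 0.505.
ω_d = 0.637·√(1 − 0.505²) = 0.550 rad/s. Then t_p = π/ω_d = 5.71 s.

t_p ≈ 5.71 s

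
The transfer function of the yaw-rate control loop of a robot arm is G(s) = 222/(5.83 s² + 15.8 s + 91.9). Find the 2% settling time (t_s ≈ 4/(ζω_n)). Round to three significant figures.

t_s ≈ 2.95 s

Dividing through by 5.83: denominator becomes s² + 2.710 s + 15.76.
So ω_n = √15.76 = 3.97 rad/s and ζ = 2.710/(2·3.97) = 0.341.
t_s ≈ 4/(ζω_n) = 2.95 s.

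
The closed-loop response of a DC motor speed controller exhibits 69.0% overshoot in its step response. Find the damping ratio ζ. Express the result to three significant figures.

ζ = −ln(OS)/√(π² + (ln OS)²). With OS = 0.690, ln OS = −0.3711 and ζ = 0.3711/3.163 = 0.117.

ζ ≈ 0.117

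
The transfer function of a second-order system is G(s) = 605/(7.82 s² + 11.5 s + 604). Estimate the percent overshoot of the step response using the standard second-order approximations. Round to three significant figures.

Dividing through by 7.82: denominator becomes s² + 1.471 s + 77.24.
So ω_n = √77.24 = 8.79 rad/s and ζ = 1.471/(2·8.79) = 0.0837.
Overshoot: exp(−π·0.0837/√(1−0.0837²)) = 0.768, i.e. 76.8%.

%OS ≈ 76.8%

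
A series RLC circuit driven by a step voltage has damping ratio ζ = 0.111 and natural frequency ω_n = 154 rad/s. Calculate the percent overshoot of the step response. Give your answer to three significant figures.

For an underdamped second-order system, %OS = 100·exp(−πζ/√(1−ζ²)).
πζ/√(1−ζ²) = π·0.111/√(1−0.0123) = 0.3509, so %OS = 100·e^(−0.3509) = 70.4%.

%OS ≈ 70.4%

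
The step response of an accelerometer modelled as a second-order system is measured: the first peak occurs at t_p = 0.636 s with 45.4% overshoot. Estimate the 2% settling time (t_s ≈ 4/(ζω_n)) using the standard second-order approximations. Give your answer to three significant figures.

From the overshoot, ζ = −ln(OS)/√(π²+ln²(OS)) = 0.244.
t_p = π/ω_d ⇒ ω_d = 4.94 rad/s; then ω_n = ω_d/√(1−ζ²) = 5.09 rad/s.
t_s ≈ 4/(ζω_n) = 4/(0.244·5.09) = 3.22 s.

t_s ≈ 3.22 s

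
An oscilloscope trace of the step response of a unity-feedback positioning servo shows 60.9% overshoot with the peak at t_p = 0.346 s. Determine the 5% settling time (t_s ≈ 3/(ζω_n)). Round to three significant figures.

t_s ≈ 2.09 s

From the overshoot, ζ = −ln(OS)/√(π²+ln²(OS)) = 0.156.
t_p = π/ω_d ⇒ ω_d = 9.08 rad/s; then ω_n = ω_d/√(1−ζ²) = 9.19 rad/s.
t_s ≈ 3/(ζω_n) = 3/(0.156·9.19) = 2.09 s.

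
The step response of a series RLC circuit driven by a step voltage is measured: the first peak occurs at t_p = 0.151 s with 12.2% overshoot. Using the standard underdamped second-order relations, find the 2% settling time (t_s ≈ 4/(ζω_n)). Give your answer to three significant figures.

The overshoot fixes ζ = −ln(OS)/√(π²+ln²(OS)) = 0.556.
t_p = π/ω_d ⇒ ω_d = 20.8 rad/s; then ω_n = ω_d/√(1−ζ²) = 25.0 rad/s.
t_s ≈ 4/(ζω_n) = 4/(0.556·25.0) = 0.287 s.

t_s ≈ 0.287 s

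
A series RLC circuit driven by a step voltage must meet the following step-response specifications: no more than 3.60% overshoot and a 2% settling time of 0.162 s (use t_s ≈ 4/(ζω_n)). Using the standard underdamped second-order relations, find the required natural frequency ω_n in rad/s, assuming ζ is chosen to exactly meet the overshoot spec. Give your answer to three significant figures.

From %OS = 100·exp(−πζ/√(1−ζ²)), invert to get ζ = −ln(OS)/√(π² + ln²(OS)) with OS = 0.0360.
−ln 0.0360 = 3.324, so ζ = 3.324/√(π² + 11.05) = 0.727.
Then ω_n = 4/(ζ t_s) = 4/(0.727 × 0.162) = 34.0 rad/s.

ω_n ≈ 34.0 rad/s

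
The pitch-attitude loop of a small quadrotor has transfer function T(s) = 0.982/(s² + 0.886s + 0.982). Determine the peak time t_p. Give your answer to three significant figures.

t_p ≈ 3.54 s

Matching coefficients with s² + 2ζω_n s + ω_n² gives ω_n² = 0.982 ⇒ ω_n = 0.991 rad/s, and ζ = 0.886/(2ω_n) = 0.447.
ω_d = 0.991·√(1 − 0.447²) = 0.886 rad/s. Then t_p = π/ω_d = 3.54 s.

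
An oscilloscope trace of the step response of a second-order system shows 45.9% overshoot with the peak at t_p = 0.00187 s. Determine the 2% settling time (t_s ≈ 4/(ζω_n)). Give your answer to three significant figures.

t_s ≈ 0.00961 s

From the overshoot, ζ = −ln(OS)/√(π²+ln²(OS)) = 0.241.
From t_p = π/ω_d, ω_d = π/0.00187 = 1680 rad/s, so ω_n = ω_d/√(1−ζ²) = 1730 rad/s.
t_s ≈ 4/(ζω_n) = 4/(0.241·1730) = 0.00961 s.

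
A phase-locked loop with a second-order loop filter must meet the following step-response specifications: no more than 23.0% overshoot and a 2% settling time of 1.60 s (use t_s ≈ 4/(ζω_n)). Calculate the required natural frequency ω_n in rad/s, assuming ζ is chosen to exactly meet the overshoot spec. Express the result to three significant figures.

ω_n ≈ 5.90 rad/s

ζ = −ln(OS)/√(π² + (ln OS)²). With OS = 0.230, ln OS = −1.470 and ζ = 1.470/3.468 = 0.424.
Then ω_n = 4/(ζ t_s) = 4/(0.424 × 1.60) = 5.90 rad/s.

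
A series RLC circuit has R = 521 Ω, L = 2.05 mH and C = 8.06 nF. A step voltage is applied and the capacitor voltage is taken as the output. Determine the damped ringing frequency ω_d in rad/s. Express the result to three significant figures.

For a series RLC circuit (capacitor voltage as output), ω_n = 1/√(LC) = 1/√(2.05 mH · 8.06 nF) = 246000 rad/s.
ζ = (R/2)·√(C/L) = (521/2)·√(8.06 nF/2.05 mH) = 0.517.
ω_d = ω_n√(1−ζ²) = 211000 rad/s.

ω_d ≈ 211000 rad/s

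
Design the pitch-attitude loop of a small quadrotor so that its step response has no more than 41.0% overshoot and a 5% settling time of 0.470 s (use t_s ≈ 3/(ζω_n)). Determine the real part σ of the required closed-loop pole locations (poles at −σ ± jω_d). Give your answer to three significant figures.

σ ≈ 6.38

The settling-time spec alone fixes σ = ζω_n = 3/t_s = 3/0.470 = 6.38.
(Overshoot then fixes ζ = 0.273 and hence ω_d = σ·√(1−ζ²)/ζ = 22.5 rad/s.)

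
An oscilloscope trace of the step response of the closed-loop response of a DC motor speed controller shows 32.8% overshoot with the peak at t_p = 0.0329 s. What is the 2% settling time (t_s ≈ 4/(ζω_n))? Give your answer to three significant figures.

t_s ≈ 0.118 s

The overshoot fixes ζ = −ln(OS)/√(π²+ln²(OS)) = 0.334.
t_p = π/ω_d ⇒ ω_d = 95.5 rad/s; then ω_n = ω_d/√(1−ζ²) = 101 rad/s.
t_s ≈ 4/(ζω_n) = 4/(0.334·101) = 0.118 s.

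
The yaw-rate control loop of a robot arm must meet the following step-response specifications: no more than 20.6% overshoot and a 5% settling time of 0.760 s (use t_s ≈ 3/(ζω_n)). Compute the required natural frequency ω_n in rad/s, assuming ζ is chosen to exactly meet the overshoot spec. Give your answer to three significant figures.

ω_n ≈ 8.79 rad/s

From %OS = 100·exp(−πζ/√(1−ζ²)), invert to get ζ = −ln(OS)/√(π² + ln²(OS)) with OS = 0.206.
−ln 0.206 = 1.580, so ζ = 1.580/√(π² + 2.496) = 0.449.
Then ω_n = 3/(ζ t_s) = 3/(0.449 × 0.760) = 8.79 rad/s.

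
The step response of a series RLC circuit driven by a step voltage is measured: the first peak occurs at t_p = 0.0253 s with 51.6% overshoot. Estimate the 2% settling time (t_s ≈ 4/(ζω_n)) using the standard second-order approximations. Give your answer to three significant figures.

The overshoot fixes ζ = −ln(OS)/√(π²+ln²(OS)) = 0.206.
t_p = π/ω_d ⇒ ω_d = 124 rad/s; then ω_n = ω_d/√(1−ζ²) = 127 rad/s.
t_s ≈ 4/(ζω_n) = 4/(0.206·127) = 0.153 s.

t_s ≈ 0.153 s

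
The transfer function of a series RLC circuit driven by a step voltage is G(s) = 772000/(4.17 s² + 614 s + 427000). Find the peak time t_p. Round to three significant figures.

Dividing through by 4.17: denominator becomes s² + 147.2 s + 102400.
So ω_n = √102400 = 320 rad/s and ζ = 147.2/(2·320) = 0.230.
ω_d = ω_n√(1−ζ²) = 311 rad/s. t_p = π/ω_d = 0.0101 s.

t_p ≈ 0.0101 s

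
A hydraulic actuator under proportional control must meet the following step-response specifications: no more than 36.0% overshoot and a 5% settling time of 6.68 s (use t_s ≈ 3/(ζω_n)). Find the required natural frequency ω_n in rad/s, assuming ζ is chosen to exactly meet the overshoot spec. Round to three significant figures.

Inverting the overshoot relation: ζ = |ln 0.360|/√(π² + ln²0.360) = 0.309.
Then ω_n = 3/(ζ t_s) = 3/(0.309 × 6.68) = 1.45 rad/s.

ω_n ≈ 1.45 rad/s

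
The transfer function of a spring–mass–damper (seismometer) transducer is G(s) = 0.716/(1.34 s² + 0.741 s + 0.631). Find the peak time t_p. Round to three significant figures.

Dividing through by 1.34: denominator becomes s² + 0.5530 s + 0.4709.
So ω_n = √0.4709 = 0.686 rad/s and ζ = 0.5530/(2·0.686) = 0.403.
The damped frequency ω_d = ω_n√(1−ζ²) = 0.628 rad/s. t_p = π/ω_d = 5.00 s.

t_p ≈ 5.00 s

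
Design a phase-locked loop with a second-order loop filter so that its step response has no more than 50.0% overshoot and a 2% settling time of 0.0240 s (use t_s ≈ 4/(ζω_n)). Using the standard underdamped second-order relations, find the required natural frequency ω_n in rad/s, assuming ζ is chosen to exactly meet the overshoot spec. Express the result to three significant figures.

ω_n ≈ 774 rad/s

Inverting the overshoot relation: ζ = |ln 0.500|/√(π² + ln²0.500) = 0.215.
From t_s ≈ 4/(ζω_n): ω_n = 4/(ζ·t_s) = 4/(0.215·0.0240) = 774 rad/s.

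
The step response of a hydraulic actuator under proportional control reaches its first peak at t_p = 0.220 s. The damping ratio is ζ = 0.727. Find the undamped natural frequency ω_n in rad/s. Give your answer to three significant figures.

Peak time t_p = π/ω_d, so ω_d = π/t_p = π/0.220 = 14.3 rad/s.
ω_n = ω_d/√(1−ζ²) = 14.3/√0.471 = 20.8 rad/s.

ω_n ≈ 20.8 rad/s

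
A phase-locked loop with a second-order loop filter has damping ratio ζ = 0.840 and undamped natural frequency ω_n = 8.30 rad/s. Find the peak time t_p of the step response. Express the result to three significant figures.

The damped frequency is ω_d = ω_n√(1−ζ²) = 8.30·√(1−0.706) = 4.50 rad/s.
Peak time t_p = π/ω_d = π/4.50 = 0.698 s.

t_p ≈ 0.698 s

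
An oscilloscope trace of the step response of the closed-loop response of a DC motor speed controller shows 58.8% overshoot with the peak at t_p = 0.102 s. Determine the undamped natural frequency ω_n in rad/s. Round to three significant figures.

ζ from %OS: ζ = |ln 0.588|/√(π²+ln²0.588) = 0.167.
From t_p = π/ω_d, ω_d = π/0.102 = 30.8 rad/s, so ω_n = ω_d/√(1−ζ²) = 31.2 rad/s.

ω_n ≈ 31.2 rad/s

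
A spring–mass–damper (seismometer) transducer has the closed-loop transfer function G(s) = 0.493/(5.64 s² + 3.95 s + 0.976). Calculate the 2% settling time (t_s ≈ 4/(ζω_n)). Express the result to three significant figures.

t_s ≈ 11.4 s

Dividing through by 5.64: denominator becomes s² + 0.7004 s + 0.1730.
So ω_n = √0.1730 = 0.416 rad/s and ζ = 0.7004/(2·0.416) = 0.842.
t_s ≈ 4/(ζω_n) = 11.4 s.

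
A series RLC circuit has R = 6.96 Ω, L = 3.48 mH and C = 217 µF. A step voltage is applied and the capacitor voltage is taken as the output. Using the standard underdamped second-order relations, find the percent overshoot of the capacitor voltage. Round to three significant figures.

For a series RLC circuit (capacitor voltage as output), ω_n = 1/√(LC) = 1/√(3.48 mH · 217 µF) = 1150 rad/s.
ζ = (R/2)·√(C/L) = (6.96/2)·√(217 µF/3.48 mH) = 0.869.
Overshoot: exp(−π·0.869/√(1−0.869²)) = 0.00402, i.e. 0.402%.

%OS ≈ 0.402%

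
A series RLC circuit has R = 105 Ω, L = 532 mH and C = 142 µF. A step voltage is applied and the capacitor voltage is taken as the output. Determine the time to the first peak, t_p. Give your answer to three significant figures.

For a series RLC circuit (capacitor voltage as output), ω_n = 1/√(LC) = 1/√(532 mH · 142 µF) = 115 rad/s.
ζ = (R/2)·√(C/L) = (105/2)·√(142 µF/532 mH) = 0.858.
The damped frequency ω_d = ω_n√(1−ζ²) = 59.2 rad/s. t_p = π/ω_d = 0.0531 s.

t_p ≈ 0.0531 s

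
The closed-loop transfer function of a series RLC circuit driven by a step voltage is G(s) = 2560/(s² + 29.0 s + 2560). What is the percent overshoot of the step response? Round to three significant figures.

%OS ≈ 39.1%

Comparing the denominator to s² + 2ζω_n s + ω_n²: ω_n = √2560 = 50.6 rad/s, and 2ζω_n = 29.0 so ζ = 29.0/(2·50.6) = 0.287.
%OS = 100·exp(−πζ/√(1−ζ²)) = 39.1%.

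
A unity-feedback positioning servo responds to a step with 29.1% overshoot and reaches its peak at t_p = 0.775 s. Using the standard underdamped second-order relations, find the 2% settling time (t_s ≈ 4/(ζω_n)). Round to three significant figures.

ζ from %OS: ζ = |ln 0.291|/√(π²+ln²0.291) = 0.366.
t_p = π/ω_d ⇒ ω_d = 4.05 rad/s; then ω_n = ω_d/√(1−ζ²) = 4.36 rad/s.
t_s ≈ 4/(ζω_n) = 4/(0.366·4.36) = 2.51 s.

t_s ≈ 2.51 s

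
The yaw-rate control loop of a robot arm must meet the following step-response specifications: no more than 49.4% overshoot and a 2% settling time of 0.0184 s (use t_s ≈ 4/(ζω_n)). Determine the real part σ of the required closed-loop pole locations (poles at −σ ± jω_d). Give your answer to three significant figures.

The settling-time spec alone fixes σ = ζω_n = 4/t_s = 4/0.0184 = 217.
(Overshoot then fixes ζ = 0.219 and hence ω_d = σ·√(1−ζ²)/ζ = 968 rad/s.)

σ ≈ 217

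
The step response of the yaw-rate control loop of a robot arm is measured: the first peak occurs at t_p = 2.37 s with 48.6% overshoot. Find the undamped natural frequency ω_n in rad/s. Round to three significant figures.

ω_n ≈ 1.36 rad/s

ζ from %OS: ζ = |ln 0.486|/√(π²+ln²0.486) = 0.224.
From t_p = π/ω_d, ω_d = π/2.37 = 1.33 rad/s, so ω_n = ω_d/√(1−ζ²) = 1.36 rad/s.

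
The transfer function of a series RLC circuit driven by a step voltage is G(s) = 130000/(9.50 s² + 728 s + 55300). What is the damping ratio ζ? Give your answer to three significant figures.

ζ ≈ 0.502

Dividing through by 9.50: denominator becomes s² + 76.63 s + 5821.
So ω_n = √5821 = 76.3 rad/s and ζ = 76.63/(2·76.3) = 0.502.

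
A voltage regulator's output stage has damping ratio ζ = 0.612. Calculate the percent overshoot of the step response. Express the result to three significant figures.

%OS ≈ 8.79%

For an underdamped second-order system, %OS = 100·exp(−πζ/√(1−ζ²)).
πζ/√(1−ζ²) = π·0.612/√(1−0.375) = 2.431, so %OS = 100·e^(−2.431) = 8.79%.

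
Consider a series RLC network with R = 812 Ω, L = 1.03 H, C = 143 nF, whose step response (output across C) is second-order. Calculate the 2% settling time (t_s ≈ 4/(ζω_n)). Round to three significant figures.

For a series RLC circuit (capacitor voltage as output), ω_n = 1/√(LC) = 1/√(1.03 H · 143 nF) = 2610 rad/s.
ζ = (R/2)·√(C/L) = (812/2)·√(143 nF/1.03 H) = 0.151.
t_s ≈ 4/(ζω_n) = 0.0101 s.

t_s ≈ 0.0101 s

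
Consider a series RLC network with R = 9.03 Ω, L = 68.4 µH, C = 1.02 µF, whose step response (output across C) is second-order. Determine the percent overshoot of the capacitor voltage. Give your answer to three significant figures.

%OS ≈ 12.5%

For a series RLC circuit (capacitor voltage as output), ω_n = 1/√(LC) = 1/√(68.4 µH · 1.02 µF) = 120000 rad/s.
ζ = (R/2)·√(C/L) = (9.03/2)·√(1.02 µF/68.4 µH) = 0.551.
%OS = 100·exp(−πζ/√(1−ζ²)) = 12.5%.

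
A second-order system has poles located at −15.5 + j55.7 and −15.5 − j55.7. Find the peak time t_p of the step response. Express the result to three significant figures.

t_p = π/ω_d with ω_d = 55.7 (the imaginary part), so t_p = 0.0564 s.

t_p ≈ 0.0564 s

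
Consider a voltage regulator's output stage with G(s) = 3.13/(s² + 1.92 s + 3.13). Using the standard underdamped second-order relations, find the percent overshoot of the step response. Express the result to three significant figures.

%OS ≈ 13.1%

Matching coefficients with s² + 2ζω_n s + ω_n² gives ω_n² = 3.13 ⇒ ω_n = 1.77 rad/s, and ζ = 1.92/(2ω_n) = 0.543.
%OS = 100·exp(−πζ/√(1−ζ²)) = 13.1%.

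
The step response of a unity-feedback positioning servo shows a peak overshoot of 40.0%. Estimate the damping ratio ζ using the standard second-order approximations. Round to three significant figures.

ζ = −ln(OS)/√(π² + (ln OS)²). With OS = 0.400, ln OS = −0.9163 and ζ = 0.9163/3.272 = 0.280.

ζ ≈ 0.280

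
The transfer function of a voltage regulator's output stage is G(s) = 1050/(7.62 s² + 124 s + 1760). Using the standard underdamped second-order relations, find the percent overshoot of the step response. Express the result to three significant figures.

Dividing through by 7.62: denominator becomes s² + 16.27 s + 231.0.
So ω_n = √231.0 = 15.2 rad/s and ζ = 16.27/(2·15.2) = 0.535.
Overshoot: exp(−π·0.535/√(1−0.535²)) = 0.137, i.e. 13.7%.

%OS ≈ 13.7%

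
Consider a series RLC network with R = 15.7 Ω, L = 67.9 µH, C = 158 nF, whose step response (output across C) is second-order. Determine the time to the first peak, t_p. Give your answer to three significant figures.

t_p ≈ 0.0000111 s

For a series RLC circuit (capacitor voltage as output), ω_n = 1/√(LC) = 1/√(67.9 µH · 158 nF) = 305000 rad/s.
ζ = (R/2)·√(C/L) = (15.7/2)·√(158 nF/67.9 µH) = 0.379.
ω_d = 305000·√(1 − 0.379²) = 283000 rad/s. t_p = π/ω_d = 0.0000111 s.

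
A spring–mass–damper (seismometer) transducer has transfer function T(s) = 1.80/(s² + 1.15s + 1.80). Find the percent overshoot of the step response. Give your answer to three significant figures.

%OS ≈ 22.5%

Comparing the denominator to s² + 2ζω_n s + ω_n²: ω_n = √1.80 = 1.34 rad/s, and 2ζω_n = 1.15 so ζ = 1.15/(2·1.34) = 0.429.
%OS = 100 e^{−πζ/√(1−ζ²)} with ζ = 0.429 gives 22.5%.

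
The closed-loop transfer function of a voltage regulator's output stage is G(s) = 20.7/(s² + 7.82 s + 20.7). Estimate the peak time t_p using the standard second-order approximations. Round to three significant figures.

t_p ≈ 1.35 s

ω_n = √20.7 = 4.55 rad/s; ζ = 7.82/(2·4.55) = 0.859.
The damped frequency ω_d = ω_n√(1−ζ²) = 2.33 rad/s. Then t_p = π/ω_d = 1.35 s.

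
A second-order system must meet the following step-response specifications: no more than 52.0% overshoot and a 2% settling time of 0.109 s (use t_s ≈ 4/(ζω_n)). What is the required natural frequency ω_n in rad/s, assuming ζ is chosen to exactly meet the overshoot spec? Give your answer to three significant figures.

ω_n ≈ 180 rad/s

Inverting the overshoot relation: ζ = |ln 0.520|/√(π² + ln²0.520) = 0.204.
Then ω_n = 4/(ζ t_s) = 4/(0.204 × 0.109) = 180 rad/s.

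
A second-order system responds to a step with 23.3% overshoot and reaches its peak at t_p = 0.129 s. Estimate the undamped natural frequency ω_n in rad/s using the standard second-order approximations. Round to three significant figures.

ω_n ≈ 26.8 rad/s

From the overshoot, ζ = −ln(OS)/√(π²+ln²(OS)) = 0.421.
From t_p = π/ω_d, ω_d = π/0.129 = 24.4 rad/s, so ω_n = ω_d/√(1−ζ²) = 26.8 rad/s.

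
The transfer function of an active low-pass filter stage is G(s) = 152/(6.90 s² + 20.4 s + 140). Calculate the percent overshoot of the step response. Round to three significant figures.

%OS ≈ 33.6%

Dividing through by 6.90: denominator becomes s² + 2.957 s + 20.29.
So ω_n = √20.29 = 4.50 rad/s and ζ = 2.957/(2·4.50) = 0.328.
Overshoot: exp(−π·0.328/√(1−0.328²)) = 0.336, i.e. 33.6%.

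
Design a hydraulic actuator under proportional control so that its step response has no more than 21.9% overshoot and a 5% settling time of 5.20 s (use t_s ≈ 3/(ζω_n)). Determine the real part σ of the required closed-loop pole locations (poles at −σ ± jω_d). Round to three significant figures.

The settling-time spec alone fixes σ = ζω_n = 3/t_s = 3/5.20 = 0.577.
(Overshoot then fixes ζ = 0.435 and hence ω_d = σ·√(1−ζ²)/ζ = 1.19 rad/s.)

σ ≈ 0.577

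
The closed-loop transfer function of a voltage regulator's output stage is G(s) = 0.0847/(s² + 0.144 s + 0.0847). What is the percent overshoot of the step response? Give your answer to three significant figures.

ω_n = √0.0847 = 0.291 rad/s; ζ = 0.144/(2·0.291) = 0.247.
%OS = 100 e^{−πζ/√(1−ζ²)} with ζ = 0.247 gives 44.8%.

%OS ≈ 44.8%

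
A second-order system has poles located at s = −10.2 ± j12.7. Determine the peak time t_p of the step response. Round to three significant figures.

t_p ≈ 0.247 s

t_p = π/ω_d with ω_d = 12.7 (the imaginary part), so t_p = 0.247 s.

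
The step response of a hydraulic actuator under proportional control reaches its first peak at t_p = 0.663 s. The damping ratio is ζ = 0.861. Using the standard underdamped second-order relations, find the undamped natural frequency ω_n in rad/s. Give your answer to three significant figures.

ω_n ≈ 9.32 rad/s

Peak time t_p = π/ω_d, so ω_d = π/t_p = π/0.663 = 4.74 rad/s.
ω_n = ω_d/√(1−ζ²) = 4.74/√0.259 = 9.32 rad/s.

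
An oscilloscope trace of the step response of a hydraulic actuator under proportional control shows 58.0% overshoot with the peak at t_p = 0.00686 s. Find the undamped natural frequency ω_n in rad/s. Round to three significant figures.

ζ from %OS: ζ = |ln 0.580|/√(π²+ln²0.580) = 0.171.
t_p = π/ω_d ⇒ ω_d = 458 rad/s; then ω_n = ω_d/√(1−ζ²) = 465 rad/s.

ω_n ≈ 465 rad/s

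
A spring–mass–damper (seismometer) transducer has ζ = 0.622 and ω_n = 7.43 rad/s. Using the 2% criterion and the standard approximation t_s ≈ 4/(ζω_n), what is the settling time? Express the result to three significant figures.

t_s ≈ 4/(ζω_n) = 4/(0.622 × 7.43) = 0.866 s.

t_s ≈ 0.866 s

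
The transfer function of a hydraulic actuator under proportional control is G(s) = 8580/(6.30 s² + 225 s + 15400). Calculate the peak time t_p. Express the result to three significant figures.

t_p ≈ 0.0681 s

Dividing through by 6.30: denominator becomes s² + 35.71 s + 2444.
So ω_n = √2444 = 49.4 rad/s and ζ = 35.71/(2·49.4) = 0.361.
ω_d = 49.4·√(1 − 0.361²) = 46.1 rad/s. t_p = π/ω_d = 0.0681 s.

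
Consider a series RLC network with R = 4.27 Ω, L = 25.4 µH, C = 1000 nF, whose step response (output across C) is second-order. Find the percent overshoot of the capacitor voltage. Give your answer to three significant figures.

%OS ≈ 23.0%

For a series RLC circuit (capacitor voltage as output), ω_n = 1/√(LC) = 1/√(25.4 µH · 1000 nF) = 198000 rad/s.
ζ = (R/2)·√(C/L) = (4.27/2)·√(1000 nF/25.4 µH) = 0.424.
%OS = 100 e^{−πζ/√(1−ζ²)} with ζ = 0.424 gives 23.0%.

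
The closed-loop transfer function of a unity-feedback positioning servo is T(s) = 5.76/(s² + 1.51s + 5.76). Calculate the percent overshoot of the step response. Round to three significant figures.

Comparing the denominator to s² + 2ζω_n s + ω_n²: ω_n = √5.76 = 2.40 rad/s, and 2ζω_n = 1.51 so ζ = 1.51/(2·2.40) = 0.315.
%OS = 100 e^{−πζ/√(1−ζ²)} with ζ = 0.315 gives 35.3%.

%OS ≈ 35.3%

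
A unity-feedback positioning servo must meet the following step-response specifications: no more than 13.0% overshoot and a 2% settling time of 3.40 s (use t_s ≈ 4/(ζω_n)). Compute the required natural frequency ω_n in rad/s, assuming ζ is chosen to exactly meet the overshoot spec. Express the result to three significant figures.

Inverting the overshoot relation: ζ = |ln 0.130|/√(π² + ln²0.130) = 0.545.
From t_s ≈ 4/(ζω_n): ω_n = 4/(ζ·t_s) = 4/(0.545·3.40) = 2.16 rad/s.

ω_n ≈ 2.16 rad/s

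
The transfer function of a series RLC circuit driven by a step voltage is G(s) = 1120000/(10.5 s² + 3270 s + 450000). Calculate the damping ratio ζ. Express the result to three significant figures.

ζ ≈ 0.752

Dividing through by 10.5: denominator becomes s² + 311.4 s + 42860.
So ω_n = √42860 = 207 rad/s and ζ = 311.4/(2·207) = 0.752.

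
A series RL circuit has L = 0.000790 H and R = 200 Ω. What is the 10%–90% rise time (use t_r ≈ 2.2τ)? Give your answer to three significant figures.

τ = L/R = 0.000790/200 = 0.00000395 s.
t_r ≈ 2.2τ = 0.00000869 s.

t_r ≈ 0.00000869 s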